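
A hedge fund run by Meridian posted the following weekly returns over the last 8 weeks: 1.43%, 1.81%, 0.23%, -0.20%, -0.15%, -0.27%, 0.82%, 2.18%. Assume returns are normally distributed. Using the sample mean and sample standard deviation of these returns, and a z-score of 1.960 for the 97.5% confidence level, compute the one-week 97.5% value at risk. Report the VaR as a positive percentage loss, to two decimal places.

1.18

r̄ = (1.43 + 1.81 + 0.23 − 0.2 − 0.15 − 0.27 + 0.82 + 2.18) / 8 = 0.7313%
Sample σ = √[Σ(r − r̄)² / 7] = √[6.6563 / 7] = √0.9509 = 0.9751%
VaR = −(r̄ − z·σ) = −(0.7313 − 1.960 × 0.9751) = −(-1.1799) = 1.1799%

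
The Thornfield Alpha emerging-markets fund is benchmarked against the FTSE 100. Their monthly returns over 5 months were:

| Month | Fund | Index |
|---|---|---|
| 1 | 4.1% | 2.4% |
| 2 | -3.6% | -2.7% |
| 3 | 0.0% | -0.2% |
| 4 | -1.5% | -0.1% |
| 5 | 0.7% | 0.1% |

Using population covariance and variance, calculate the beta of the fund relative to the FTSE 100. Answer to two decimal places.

1.51

r̄p = -0.0600%,  r̄m = -0.1000%
Cov = Σ(rp − r̄p)(rm − r̄m) / 5 = 3.9500
Var(rm) = Σ(rm − r̄m)² / 5 = 2.6120
β = Cov / Var = 3.9500 / 2.6120 = 1.5123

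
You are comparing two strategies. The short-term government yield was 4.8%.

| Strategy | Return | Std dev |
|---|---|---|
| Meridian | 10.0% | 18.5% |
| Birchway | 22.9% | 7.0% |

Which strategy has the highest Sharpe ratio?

Meridian: Sharpe ratio = (10.0% − 4.8%) / 18.5% = 0.281
Birchway: Sharpe ratio = (22.9% − 4.8%) / 7.0% = 2.586
Highest: Birchway (2.586).

Birchway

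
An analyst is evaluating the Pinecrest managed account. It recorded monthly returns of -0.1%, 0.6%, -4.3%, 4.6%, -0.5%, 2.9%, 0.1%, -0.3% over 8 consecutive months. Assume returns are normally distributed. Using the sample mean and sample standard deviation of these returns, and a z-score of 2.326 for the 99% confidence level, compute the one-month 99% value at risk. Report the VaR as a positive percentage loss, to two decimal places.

5.69

r̄ = (-0.1 + 0.6 − 4.3 + 4.6 − 0.5 + 2.9 + 0.1 − 0.3) / 8 = 3.00 / 8 = 0.3750%
Sample σ = √[Σ(r − r̄)² / 7] = √[47.6550 / 7] = √6.8079 = 2.6092%
VaR = −(r̄ − z·σ) = −(0.3750 − 2.326 × 2.6092) = −(-5.6940) = 5.6940%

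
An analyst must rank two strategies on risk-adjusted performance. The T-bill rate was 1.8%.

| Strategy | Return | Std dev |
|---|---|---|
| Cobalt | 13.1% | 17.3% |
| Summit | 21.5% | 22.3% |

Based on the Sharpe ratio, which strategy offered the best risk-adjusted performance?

Cobalt: Sharpe ratio = (13.1% − 1.8%) / 17.3% = 0.653
Summit: Sharpe ratio = (21.5% − 1.8%) / 22.3% = 0.883
Highest: Summit (0.883).

Summit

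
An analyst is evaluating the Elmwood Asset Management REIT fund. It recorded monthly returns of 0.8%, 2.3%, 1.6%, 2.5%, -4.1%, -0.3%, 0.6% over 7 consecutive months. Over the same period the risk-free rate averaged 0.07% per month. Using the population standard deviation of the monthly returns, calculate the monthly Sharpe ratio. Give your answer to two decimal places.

0.20

Mean return r̄ = 3.40 / 7 = 0.4857%
Σ(r − r̄)² = (0.8 − 0.4857)² + (2.3 − 0.4857)² + (1.6 − 0.4857)² + … = 30.3486
σ = √[30.3486 / 7] = 2.0822%
Sharpe = (r̄ − rf) / σ = (0.4857 − 0.07) / 2.0822 = 0.4157 / 2.0822 = 0.1996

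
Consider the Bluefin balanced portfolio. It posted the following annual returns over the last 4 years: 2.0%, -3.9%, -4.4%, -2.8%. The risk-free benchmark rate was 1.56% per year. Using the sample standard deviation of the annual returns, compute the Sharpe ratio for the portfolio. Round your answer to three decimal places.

μ = (2 − 3.9 − 4.4 − 2.8) / 4 = -2.2750%
Σ(r − μ)² = 25.7075; sample σ = √(25.7075/3) = 2.9273%
Sharpe = (μ − rf) / σ = (-2.2750 − 1.56) / 2.9273 = -3.8350 / 2.9273 = -1.3101

-1.310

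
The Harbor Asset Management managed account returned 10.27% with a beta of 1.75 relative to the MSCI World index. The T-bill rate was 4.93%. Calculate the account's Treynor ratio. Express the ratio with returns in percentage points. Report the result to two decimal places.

Treynor = (Rp − Rf) / β = (10.27% − 4.93%) / 1.75 = 5.34 / 1.75 = 3.0514

3.05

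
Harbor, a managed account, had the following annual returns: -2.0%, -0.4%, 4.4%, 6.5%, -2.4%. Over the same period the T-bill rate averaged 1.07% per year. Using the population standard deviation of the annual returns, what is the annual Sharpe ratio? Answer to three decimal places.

r̄ = (-2 − 0.4 + 4.4 + 6.5 − 2.4) / 5 = 6.10 / 5 = 1.2200%
Population std dev = √[64.0880 / 5] = 3.5802%
Sharpe = (r̄ − rf) / σ = (1.2200 − 1.07) / 3.5802 = 0.1500 / 3.5802 = 0.0419

0.042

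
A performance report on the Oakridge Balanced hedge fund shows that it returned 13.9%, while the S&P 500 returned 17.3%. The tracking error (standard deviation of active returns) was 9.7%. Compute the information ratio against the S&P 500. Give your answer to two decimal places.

-0.35

IR = (Rp − Rb) / TE = (13.9% − 17.3%) / 9.7% = -3.40% / 9.7% = -0.3505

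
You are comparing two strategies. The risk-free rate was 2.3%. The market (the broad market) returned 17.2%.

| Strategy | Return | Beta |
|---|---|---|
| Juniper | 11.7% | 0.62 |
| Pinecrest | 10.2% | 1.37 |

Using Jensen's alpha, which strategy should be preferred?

Juniper: α = 11.7% − [2.3% + 0.62 × (17.2% − 2.3%)] = 0.162
Pinecrest: α = 10.2% − [2.3% + 1.37 × (17.2% − 2.3%)] = -12.513
Highest: Juniper (0.162).

Juniper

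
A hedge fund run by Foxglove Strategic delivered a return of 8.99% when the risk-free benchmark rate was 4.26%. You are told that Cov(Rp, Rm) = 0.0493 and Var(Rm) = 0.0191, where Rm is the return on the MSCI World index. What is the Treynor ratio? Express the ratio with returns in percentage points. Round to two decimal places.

β = Cov / Var = 0.0493 / 0.0191 = 2.5812
Treynor = (Rp − Rf) / β = (8.99% − 4.26%) / 2.5812 = 4.73 / 2.5812 = 1.8325

1.83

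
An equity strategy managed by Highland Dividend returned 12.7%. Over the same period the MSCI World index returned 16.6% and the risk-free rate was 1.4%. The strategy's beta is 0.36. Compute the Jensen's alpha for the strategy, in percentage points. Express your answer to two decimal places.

CAPM expected return = Rf + β(Rm − Rf) = 1.4% + 0.36 × (16.6% − 1.4%) = 1.4 + 0.36 × 15.20 = 6.8720%
Jensen's α = Rp − E[R] = 12.7% − 6.8720% = 5.8280

5.83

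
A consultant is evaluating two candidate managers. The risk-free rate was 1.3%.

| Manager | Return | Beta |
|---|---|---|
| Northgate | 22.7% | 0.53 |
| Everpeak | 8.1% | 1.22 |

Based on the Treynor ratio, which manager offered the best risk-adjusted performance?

Northgate: Treynor = (22.7% − 1.3%) / 0.53 = 40.377
Everpeak: Treynor = (8.1% − 1.3%) / 1.22 = 5.574
Highest: Northgate (40.377).

Northgate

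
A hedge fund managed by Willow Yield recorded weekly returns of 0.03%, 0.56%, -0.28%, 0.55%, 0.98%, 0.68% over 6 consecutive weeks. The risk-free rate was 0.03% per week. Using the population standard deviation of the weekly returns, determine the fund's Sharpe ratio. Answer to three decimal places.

0.928

r̄ = (0.03 + 0.56 − 0.28 + 0.55 + 0.98 + 0.68) / 6 = 0.4200%
Σ(r − r̄)² = (0.03 − 0.4200)² + (0.56 − 0.4200)² + … = 1.0598
σ = √[1.0598 / 6] = 0.4203%
Sharpe = (r̄ − rf) / σ = (0.4200 − 0.03) / 0.4203 = 0.3900 / 0.4203 = 0.9279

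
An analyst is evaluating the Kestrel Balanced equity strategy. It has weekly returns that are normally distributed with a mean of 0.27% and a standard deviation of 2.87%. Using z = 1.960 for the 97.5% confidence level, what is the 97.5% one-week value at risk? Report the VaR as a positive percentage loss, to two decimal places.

5.36

VaR (as % loss) = −(μ − z·σ) = −(0.27% − 1.960 × 2.87%) = −(-5.3552%) = 5.3552%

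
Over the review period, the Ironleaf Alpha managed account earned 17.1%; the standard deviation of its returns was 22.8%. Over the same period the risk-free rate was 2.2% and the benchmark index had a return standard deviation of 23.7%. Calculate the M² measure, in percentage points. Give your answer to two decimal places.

Sharpe = (Rp − Rf) / σp = (17.1% − 2.2%) / 22.8% = 0.6535
M² = Rf + Sharpe × σm = 2.2% + 0.6535 × 23.7% = 17.6880%

17.69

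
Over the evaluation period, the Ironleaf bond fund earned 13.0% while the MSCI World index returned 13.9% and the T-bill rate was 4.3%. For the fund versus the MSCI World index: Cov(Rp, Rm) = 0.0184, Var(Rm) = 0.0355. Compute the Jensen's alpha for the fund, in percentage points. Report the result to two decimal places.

β = Cov / Var = 0.0184 / 0.0355 = 0.5183
E[R] = Rf + β(Rm − Rf) = 4.3% + 0.5183 × (13.9% − 4.3%) = 9.2757%
α = Rp − E[R] = 13.0% − 9.2757% = 3.7243

3.72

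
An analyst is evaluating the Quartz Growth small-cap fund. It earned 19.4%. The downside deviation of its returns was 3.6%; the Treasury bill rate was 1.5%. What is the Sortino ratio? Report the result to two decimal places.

Sortino = (Rp − Rf) / σd = (19.4% − 1.5%) / 3.6% = 17.90% / 3.6% = 4.9722

4.97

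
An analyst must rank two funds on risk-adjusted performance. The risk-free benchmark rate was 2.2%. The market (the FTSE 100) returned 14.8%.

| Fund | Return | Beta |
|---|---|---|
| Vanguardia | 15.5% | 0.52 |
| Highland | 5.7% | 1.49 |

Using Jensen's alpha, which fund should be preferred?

Vanguardia: α = 15.5% − [2.2% + 0.52 × (14.8% − 2.2%)] = 6.748
Highland: α = 5.7% − [2.2% + 1.49 × (14.8% − 2.2%)] = -15.274
Highest: Vanguardia (6.748).

Vanguardia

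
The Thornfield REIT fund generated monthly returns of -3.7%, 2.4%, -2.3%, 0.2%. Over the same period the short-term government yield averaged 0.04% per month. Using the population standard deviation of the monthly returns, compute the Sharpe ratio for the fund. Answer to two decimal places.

μ = (-3.7 + 2.4 − 2.3 + 0.2) / 4 = -3.40 / 4 = -0.8500%
Population σ = √[Σ(r − μ)² / 4] = √[21.8900 / 4] = √5.4725 = 2.3393%
Sharpe = (μ − rf) / σ = (-0.8500 − 0.04) / 2.3393 = -0.8900 / 2.3393 = -0.3805

-0.38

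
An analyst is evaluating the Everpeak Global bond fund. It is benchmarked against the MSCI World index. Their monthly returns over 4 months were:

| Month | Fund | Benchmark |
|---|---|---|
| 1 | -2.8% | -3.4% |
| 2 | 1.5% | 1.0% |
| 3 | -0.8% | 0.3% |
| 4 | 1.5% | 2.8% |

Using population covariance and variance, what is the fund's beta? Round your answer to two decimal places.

r̄p = -0.1500%,  r̄m = 0.1750%
Cov = Σ(rp − r̄p)(rm − r̄m) / 4 = 3.7713
Var(rm) = Σ(rm − r̄m)² / 4 = 5.0919
β = Cov / Var = 3.7713 / 5.0919 = 0.7406

0.74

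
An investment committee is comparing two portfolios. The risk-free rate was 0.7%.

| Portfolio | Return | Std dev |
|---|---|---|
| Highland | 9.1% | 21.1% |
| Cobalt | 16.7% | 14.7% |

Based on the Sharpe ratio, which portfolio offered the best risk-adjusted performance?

Highland: Sharpe ratio = (9.1% − 0.7%) / 21.1% = 0.398
Cobalt: Sharpe ratio = (16.7% − 0.7%) / 14.7% = 1.088
Highest: Cobalt (1.088).

Cobalt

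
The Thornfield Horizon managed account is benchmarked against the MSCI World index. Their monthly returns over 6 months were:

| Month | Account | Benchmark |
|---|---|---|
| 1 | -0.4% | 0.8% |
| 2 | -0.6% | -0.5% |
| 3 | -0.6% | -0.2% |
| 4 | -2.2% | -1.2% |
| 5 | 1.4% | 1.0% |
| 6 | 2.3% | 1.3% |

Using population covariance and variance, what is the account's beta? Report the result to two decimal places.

1.48

r̄p = -0.0167%,  r̄m = 0.2000%
Cov = Σ(rp − r̄p)(rm − r̄m) / 6 = 1.1917
Var(rm) = Σ(rm − r̄m)² / 6 = 0.8033
β = Cov / Var = 1.1917 / 0.8033 = 1.4835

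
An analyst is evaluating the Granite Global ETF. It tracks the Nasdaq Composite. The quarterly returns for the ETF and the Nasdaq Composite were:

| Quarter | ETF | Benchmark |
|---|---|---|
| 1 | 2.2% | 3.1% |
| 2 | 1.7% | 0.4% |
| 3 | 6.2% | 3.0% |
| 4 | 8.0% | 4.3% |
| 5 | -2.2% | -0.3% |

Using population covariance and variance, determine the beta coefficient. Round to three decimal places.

1.815

r̄p = 3.1800%,  r̄m = 2.1000%
Cov = Σ(rp − r̄p)(rm − r̄m) / 5 = 5.5540
Var(rm) = Σ(rm − r̄m)² / 5 = 3.0600
β = Cov / Var = 5.5540 / 3.0600 = 1.8150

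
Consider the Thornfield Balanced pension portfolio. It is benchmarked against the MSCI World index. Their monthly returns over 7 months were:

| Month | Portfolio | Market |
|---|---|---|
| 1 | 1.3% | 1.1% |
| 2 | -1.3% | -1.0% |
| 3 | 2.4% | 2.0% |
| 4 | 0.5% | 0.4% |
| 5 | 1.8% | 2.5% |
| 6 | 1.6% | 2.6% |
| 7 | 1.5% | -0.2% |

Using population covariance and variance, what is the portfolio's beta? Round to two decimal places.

0.68

r̄p = 1.1143%,  r̄m = 1.0571%
Cov = Σ(rp − r̄p)(rm − r̄m) / 7 = 1.1206
Var(rm) = Σ(rm − r̄m)² / 7 = 1.6567
β = Cov / Var = 1.1206 / 1.6567 = 0.6764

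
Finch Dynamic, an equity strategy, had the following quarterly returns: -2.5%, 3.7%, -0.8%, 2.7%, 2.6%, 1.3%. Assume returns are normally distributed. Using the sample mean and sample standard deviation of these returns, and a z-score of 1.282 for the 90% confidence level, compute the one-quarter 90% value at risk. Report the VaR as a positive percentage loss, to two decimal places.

1.88

r̄ = (-2.5 + 3.7 − 0.8 + 2.7 + 2.6 + 1.3) / 6 = 1.1667%
Σ(r − r̄)² = 28.1533; sample σ = √(28.1533/5) = 2.3729%
VaR = −(r̄ − z·σ) = −(1.1667 − 1.282 × 2.3729) = −(-1.8754) = 1.8754%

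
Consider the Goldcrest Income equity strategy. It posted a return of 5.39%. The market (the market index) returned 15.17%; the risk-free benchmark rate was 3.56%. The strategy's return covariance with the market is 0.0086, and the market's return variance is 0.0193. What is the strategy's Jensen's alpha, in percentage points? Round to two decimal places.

β = Cov / Var = 0.0086 / 0.0193 = 0.4456
E[R] = Rf + β(Rm − Rf) = 3.56% + 0.4456 × (15.17% − 3.56%) = 8.7334%
α = Rp − E[R] = 5.39% − 8.7334% = -3.3434

-3.34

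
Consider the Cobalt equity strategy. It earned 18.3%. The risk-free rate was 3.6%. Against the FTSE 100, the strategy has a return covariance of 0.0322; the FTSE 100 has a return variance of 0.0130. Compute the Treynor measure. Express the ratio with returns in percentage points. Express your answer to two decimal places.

5.93

β = Cov / Var = 0.0322 / 0.0130 = 2.4769
Treynor = (Rp − Rf) / β = (18.3% − 3.6%) / 2.4769 = 14.70 / 2.4769 = 5.9348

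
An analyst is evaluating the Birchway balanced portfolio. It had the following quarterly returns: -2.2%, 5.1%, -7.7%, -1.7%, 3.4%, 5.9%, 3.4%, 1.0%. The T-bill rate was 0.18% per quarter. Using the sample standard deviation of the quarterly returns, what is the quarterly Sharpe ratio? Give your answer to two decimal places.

r̄ = (-2.2 + 5.1 − 7.7 − 1.7 + 3.4 + 5.9 + 3.4 + 1) / 8 = 7.20 / 8 = 0.9000%
Sample σ = √[Σ(r − r̄)² / 7] = √[145.4800 / 7] = √20.7829 = 4.5588%
Sharpe = (r̄ − rf) / σ = (0.9000 − 0.18) / 4.5588 = 0.7200 / 4.5588 = 0.1579

0.16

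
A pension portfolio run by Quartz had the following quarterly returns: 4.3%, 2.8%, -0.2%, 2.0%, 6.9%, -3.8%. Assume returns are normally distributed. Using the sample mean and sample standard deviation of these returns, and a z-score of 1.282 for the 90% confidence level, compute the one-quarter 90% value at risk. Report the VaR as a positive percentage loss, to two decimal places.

2.74

r̄ = (4.3 + 2.8 − 0.2 + 2 + 6.9 − 3.8) / 6 = 12.00 / 6 = 2.0000%
Σ(r − r̄)² = 68.4200; sample σ = √(68.4200/5) = 3.6992%
VaR = −(r̄ − z·σ) = −(2.0000 − 1.282 × 3.6992) = −(-2.7424) = 2.7424%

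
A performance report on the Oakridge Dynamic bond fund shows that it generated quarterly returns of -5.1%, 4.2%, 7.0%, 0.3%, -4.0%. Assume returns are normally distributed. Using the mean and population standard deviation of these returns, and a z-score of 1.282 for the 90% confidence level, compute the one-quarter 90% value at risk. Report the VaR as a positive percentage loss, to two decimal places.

5.47

μ = (-5.1 + 4.2 + 7 + 0.3 − 4) / 5 = 0.4800%
Σ(r − μ)² = 107.5880; population σ = √(107.5880/5) = 4.6387%
VaR = −(μ − z·σ) = −(0.4800 − 1.282 × 4.6387) = −(-5.4668) = 5.4668%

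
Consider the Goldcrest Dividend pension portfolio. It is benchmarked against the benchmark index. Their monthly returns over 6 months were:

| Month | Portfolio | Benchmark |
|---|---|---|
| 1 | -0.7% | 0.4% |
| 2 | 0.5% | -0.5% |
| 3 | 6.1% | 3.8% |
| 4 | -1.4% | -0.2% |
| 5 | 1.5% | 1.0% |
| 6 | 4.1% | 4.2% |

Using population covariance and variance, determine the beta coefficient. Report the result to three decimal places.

1.291

r̄p = 1.6833%,  r̄m = 1.4500%
Cov = Σ(rp − r̄p)(rm − r̄m) / 6 = 4.5008
Var(rm) = Σ(rm − r̄m)² / 6 = 3.4858
β = Cov / Var = 4.5008 / 3.4858 = 1.2912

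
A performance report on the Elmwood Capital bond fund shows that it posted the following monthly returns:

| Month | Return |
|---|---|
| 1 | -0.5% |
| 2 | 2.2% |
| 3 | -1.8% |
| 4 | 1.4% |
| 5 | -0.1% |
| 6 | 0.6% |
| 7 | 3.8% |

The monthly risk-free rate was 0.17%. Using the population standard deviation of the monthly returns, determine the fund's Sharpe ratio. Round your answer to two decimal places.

0.37

Mean return r̄ = 5.60 / 7 = 0.8000%
Population std dev = √[20.6200 / 7] = 1.7163%
Sharpe = (r̄ − rf) / σ = (0.8000 − 0.17) / 1.7163 = 0.6300 / 1.7163 = 0.3671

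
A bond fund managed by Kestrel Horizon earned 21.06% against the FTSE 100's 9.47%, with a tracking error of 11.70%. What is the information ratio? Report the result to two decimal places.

0.99

IR = (Rp − Rb) / TE = (21.06% − 9.47%) / 11.70% = 11.59% / 11.70% = 0.9906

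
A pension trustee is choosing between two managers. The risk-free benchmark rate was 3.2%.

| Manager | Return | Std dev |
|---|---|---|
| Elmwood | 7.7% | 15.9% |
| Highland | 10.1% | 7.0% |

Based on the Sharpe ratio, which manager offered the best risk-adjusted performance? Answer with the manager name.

Elmwood: Sharpe ratio = (7.7% − 3.2%) / 15.9% = 0.283
Highland: Sharpe ratio = (10.1% − 3.2%) / 7.0% = 0.986
Highest: Highland (0.986).

Highland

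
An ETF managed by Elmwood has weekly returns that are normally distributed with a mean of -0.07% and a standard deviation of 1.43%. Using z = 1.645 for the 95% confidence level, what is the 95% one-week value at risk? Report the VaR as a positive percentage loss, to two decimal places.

VaR (as % loss) = −(μ − z·σ) = −(-0.07% − 1.645 × 1.43%) = −(-2.42235%) = 2.42235%

2.42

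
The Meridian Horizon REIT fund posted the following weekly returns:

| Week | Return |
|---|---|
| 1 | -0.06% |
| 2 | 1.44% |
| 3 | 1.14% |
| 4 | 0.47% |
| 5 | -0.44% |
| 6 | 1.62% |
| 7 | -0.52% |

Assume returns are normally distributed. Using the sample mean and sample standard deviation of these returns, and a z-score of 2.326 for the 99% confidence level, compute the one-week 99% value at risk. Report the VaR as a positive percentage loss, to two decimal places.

r̄ = (-0.06 + 1.44 + 1.14 + 0.47 − 0.44 + 1.62 − 0.52) / 7 = 0.5214%
Σ(r − r̄)² = (-0.06 − 0.5214)² + (1.44 − 0.5214)² + (1.14 − 0.5214)² + … = 4.7829
sample σ = √(4.7829 / 6) = √0.7972 = 0.8929%
VaR = −(r̄ − z·σ) = −(0.5214 − 2.326 × 0.8929) = −(-1.5555) = 1.5555%

1.56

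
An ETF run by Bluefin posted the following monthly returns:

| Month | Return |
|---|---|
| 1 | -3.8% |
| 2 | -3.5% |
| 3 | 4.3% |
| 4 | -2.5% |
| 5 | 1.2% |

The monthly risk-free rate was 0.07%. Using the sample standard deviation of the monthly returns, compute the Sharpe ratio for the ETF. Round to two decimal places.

-0.27

r̄ = (-3.8 − 3.5 + 4.3 − 2.5 + 1.2) / 5 = -4.30 / 5 = -0.8600%
Σ(r − r̄)² = 49.1720; sample σ = √(49.1720/4) = 3.5061%
Sharpe = (r̄ − rf) / σ = (-0.8600 − 0.07) / 3.5061 = -0.9300 / 3.5061 = -0.2653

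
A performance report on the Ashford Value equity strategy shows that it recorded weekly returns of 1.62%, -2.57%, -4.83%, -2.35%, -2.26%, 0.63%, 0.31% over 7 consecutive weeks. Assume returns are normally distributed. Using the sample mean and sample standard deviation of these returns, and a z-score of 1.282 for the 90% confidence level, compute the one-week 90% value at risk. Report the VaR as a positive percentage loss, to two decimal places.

Mean return r̄ = -9.450 / 7 = -1.3500%
Σ(r − r̄)² = 30.9238; sample σ = √(30.9238/6) = 2.2702%
VaR = −(r̄ − z·σ) = −(-1.3500 − 1.282 × 2.2702) = −(-4.2604) = 4.2604%

4.26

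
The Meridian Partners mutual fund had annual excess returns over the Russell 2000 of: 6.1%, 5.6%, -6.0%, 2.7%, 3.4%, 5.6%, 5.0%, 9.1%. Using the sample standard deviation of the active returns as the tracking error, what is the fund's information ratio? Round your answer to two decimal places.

0.89

μ = (6.1 + 5.6 − 6 + 2.7 + 3.4 + 5.6 + 5 + 9.1) / 8 = 31.50 / 8 = 3.9375%
Sample std dev = √[138.5588 / 7] = 4.4491%
IR = μ / tracking error = 3.9375 / 4.4491 = 0.8850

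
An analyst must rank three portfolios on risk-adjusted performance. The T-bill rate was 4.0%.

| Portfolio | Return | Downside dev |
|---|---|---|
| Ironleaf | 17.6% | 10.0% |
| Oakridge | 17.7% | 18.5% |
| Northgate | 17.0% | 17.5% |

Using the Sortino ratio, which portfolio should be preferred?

Ironleaf: Sortino ratio = (17.6% − 4.0%) / 10.0% = 1.360
Oakridge: Sortino ratio = (17.7% − 4.0%) / 18.5% = 0.741
Northgate: Sortino ratio = (17.0% − 4.0%) / 17.5% = 0.743
Highest: Ironleaf (1.360).

Ironleaf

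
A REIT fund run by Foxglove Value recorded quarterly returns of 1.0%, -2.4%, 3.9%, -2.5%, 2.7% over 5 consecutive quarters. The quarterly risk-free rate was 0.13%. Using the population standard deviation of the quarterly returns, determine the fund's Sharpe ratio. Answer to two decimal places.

0.16

r̄ = (1 − 2.4 + 3.9 − 2.5 + 2.7) / 5 = 2.70 / 5 = 0.5400%
Population σ = √[Σ(r − r̄)² / 5] = √[34.0520 / 5] = √6.8104 = 2.6097%
Sharpe = (r̄ − rf) / σ = (0.5400 − 0.13) / 2.6097 = 0.4100 / 2.6097 = 0.1571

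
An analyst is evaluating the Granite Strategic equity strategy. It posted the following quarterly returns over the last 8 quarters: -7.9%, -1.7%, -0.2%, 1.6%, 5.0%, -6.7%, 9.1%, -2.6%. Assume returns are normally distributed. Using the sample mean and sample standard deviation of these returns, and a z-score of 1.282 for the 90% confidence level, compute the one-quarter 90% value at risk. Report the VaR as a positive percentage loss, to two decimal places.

7.71

Mean return μ = -3.40 / 8 = -0.4250%
Sample σ = √[Σ(r − μ)² / 7] = √[225.9150 / 7] = √32.2736 = 5.6810%
VaR = −(μ − z·σ) = −(-0.4250 − 1.282 × 5.6810) = −(-7.7080) = 7.7080%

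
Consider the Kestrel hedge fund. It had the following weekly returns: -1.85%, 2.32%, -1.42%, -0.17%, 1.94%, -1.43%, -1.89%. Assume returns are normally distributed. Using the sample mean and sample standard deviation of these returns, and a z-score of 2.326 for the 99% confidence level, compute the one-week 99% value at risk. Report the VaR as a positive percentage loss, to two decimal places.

4.53

r̄ = (-1.85 + 2.32 − 1.42 − 0.17 + 1.94 − 1.43 − 1.89) / 7 = -0.3571%
Σ(r − r̄)² = 19.3379; sample σ = √(19.3379/6) = 1.7953%
VaR = −(r̄ − z·σ) = −(-0.3571 − 2.326 × 1.7953) = −(-4.5330) = 4.5330%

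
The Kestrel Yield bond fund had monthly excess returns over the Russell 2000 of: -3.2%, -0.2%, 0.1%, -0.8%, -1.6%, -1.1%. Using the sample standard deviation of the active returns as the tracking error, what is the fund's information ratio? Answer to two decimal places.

Mean return μ = -6.80 / 6 = -1.1333%
Σ(r − μ)² = 6.9933; sample σ = √(6.9933/5) = 1.1826%
IR = μ / tracking error = -1.1333 / 1.1826 = -0.9583

-0.96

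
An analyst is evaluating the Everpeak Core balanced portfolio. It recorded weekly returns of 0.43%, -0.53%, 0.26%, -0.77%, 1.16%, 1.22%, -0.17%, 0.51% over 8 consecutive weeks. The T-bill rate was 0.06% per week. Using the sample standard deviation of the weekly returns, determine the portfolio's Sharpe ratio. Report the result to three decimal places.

0.281

μ = (0.43 − 0.53 + 0.26 − 0.77 + 1.16 + 1.22 − 0.17 + 0.51) / 8 = 2.110 / 8 = 0.2638%
Σ(r − μ)² = (0.43 − 0.2638)² + (-0.53 − 0.2638)² + … = 3.6928
σ = √[3.6928 / 7] = 0.7263%
Sharpe = (μ − rf) / σ = (0.2638 − 0.06) / 0.7263 = 0.2038 / 0.7263 = 0.2806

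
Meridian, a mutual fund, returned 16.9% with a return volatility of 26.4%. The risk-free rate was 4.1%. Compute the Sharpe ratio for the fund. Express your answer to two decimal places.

Sharpe = (Rp − Rf) / σp = (16.9% − 4.1%) / 26.4% = 12.80% / 26.4% = 0.4848

0.48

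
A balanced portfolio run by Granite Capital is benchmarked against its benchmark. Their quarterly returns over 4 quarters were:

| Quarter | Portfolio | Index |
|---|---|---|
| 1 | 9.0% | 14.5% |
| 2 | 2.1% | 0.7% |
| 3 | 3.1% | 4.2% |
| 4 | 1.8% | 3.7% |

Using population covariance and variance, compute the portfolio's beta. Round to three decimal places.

0.545

r̄p = 4.0000%,  r̄m = 5.7750%
Cov = Σ(rp − r̄p)(rm − r̄m) / 4 = 14.8125
Var(rm) = Σ(rm − r̄m)² / 4 = 27.1669
β = Cov / Var = 14.8125 / 27.1669 = 0.5452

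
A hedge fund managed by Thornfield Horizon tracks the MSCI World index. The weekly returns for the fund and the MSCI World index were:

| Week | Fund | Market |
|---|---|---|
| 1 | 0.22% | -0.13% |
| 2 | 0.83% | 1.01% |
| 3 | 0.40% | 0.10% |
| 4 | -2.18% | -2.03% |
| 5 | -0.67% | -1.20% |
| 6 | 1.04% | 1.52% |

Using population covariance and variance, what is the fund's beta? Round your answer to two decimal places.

r̄p = -0.0600%,  r̄m = -0.1217%
Cov = Σ(rp − r̄p)(rm − r̄m) / 6 = 1.2694
Var(rm) = Σ(rm − r̄m)² / 6 = 1.4716
β = Cov / Var = 1.2694 / 1.4716 = 0.8626

0.86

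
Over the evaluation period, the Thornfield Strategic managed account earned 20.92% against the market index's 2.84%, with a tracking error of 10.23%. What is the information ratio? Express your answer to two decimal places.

IR = (Rp − Rb) / TE = (20.92% − 2.84%) / 10.23% = 18.08% / 10.23% = 1.7674

1.77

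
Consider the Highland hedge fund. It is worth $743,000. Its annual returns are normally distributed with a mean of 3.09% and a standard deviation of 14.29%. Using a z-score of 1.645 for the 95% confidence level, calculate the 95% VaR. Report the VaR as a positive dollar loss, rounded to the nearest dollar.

$151,699

Return at the 95% tail: μ − z·σ = 3.09% − 1.645 × 14.29% = 3.09 − 23.50705 = -20.41705%
VaR = −(-20.41705%) × $743,000 = 20.41705% × $743,000 = $151,699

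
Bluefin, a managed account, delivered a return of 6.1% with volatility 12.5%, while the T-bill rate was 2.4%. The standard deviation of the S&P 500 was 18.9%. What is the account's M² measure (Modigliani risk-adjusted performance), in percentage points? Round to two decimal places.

7.99

Sharpe = (Rp − Rf) / σp = (6.1% − 2.4%) / 12.5% = 0.2960
M² = Rf + Sharpe × σm = 2.4% + 0.2960 × 18.9% = 7.9944%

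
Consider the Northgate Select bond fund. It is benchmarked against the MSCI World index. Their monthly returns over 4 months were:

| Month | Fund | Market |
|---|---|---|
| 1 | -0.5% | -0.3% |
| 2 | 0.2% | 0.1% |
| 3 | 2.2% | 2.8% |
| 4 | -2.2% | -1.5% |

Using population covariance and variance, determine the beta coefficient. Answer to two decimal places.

0.98

r̄p = -0.0750%,  r̄m = 0.2750%
Cov = Σ(rp − r̄p)(rm − r̄m) / 4 = 2.4281
Var(rm) = Σ(rm − r̄m)² / 4 = 2.4719
β = Cov / Var = 2.4281 / 2.4719 = 0.9823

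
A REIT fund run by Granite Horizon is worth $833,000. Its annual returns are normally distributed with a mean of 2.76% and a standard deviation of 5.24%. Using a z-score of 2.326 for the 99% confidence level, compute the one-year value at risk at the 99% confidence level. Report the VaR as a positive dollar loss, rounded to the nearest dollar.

Return at the 99% tail: μ − z·σ = 2.76% − 2.326 × 5.24% = 2.76 − 12.18824 = -9.42824%
VaR = −(-9.42824%) × $833,000 = 9.42824% × $833,000 = $78,537

$78,537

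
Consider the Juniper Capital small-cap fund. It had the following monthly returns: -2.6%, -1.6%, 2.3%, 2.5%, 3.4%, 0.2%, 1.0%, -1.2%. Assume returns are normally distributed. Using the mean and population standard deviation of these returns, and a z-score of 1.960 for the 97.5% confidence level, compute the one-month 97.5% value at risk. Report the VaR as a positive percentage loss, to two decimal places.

3.47

r̄ = (-2.6 − 1.6 + 2.3 + 2.5 + 3.4 + 0.2 + 1 − 1.2) / 8 = 4.00 / 8 = 0.5000%
Σ(r − r̄)² = (-2.6 − 0.5000)² + (-1.6 − 0.5000)² + … = 32.9000
σ = √[32.9000 / 8] = 2.0279%
VaR = −(r̄ − z·σ) = −(0.5000 − 1.960 × 2.0279) = −(-3.4747) = 3.4747%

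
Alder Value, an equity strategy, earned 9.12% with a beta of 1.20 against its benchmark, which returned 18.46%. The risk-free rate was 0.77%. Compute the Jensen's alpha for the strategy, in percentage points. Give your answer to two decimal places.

CAPM expected return = Rf + β(Rm − Rf) = 0.77% + 1.20 × (18.46% − 0.77%) = 0.77 + 1.20 × 17.69 = 21.9980%
Jensen's α = Rp − E[R] = 9.12% − 21.9980% = -12.8780

-12.88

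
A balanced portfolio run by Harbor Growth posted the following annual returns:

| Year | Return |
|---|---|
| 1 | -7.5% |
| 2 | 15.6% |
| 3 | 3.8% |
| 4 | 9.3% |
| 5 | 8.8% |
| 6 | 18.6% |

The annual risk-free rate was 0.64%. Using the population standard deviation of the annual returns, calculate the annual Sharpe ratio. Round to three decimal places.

Mean return r̄ = 48.60 / 6 = 8.1000%
Σ(r − r̄)² = (-7.5 − 8.1000)² + (15.6 − 8.1000)² + … = 430.2800
σ = √[430.2800 / 6] = 8.4684%
Sharpe = (r̄ − rf) / σ = (8.1000 − 0.64) / 8.4684 = 7.4600 / 8.4684 = 0.8809

0.881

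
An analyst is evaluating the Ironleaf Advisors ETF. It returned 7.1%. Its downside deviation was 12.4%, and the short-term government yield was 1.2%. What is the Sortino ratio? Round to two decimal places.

Sortino = (Rp − Rf) / σd = (7.1% − 1.2%) / 12.4% = 5.90% / 12.4% = 0.4758

0.48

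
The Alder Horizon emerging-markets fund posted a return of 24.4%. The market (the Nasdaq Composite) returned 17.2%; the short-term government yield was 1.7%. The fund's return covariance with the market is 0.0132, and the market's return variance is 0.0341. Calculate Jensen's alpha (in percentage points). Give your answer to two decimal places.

β = Cov / Var = 0.0132 / 0.0341 = 0.3871
E[R] = Rf + β(Rm − Rf) = 1.7% + 0.3871 × (17.2% − 1.7%) = 7.7001%
α = Rp − E[R] = 24.4% − 7.7001% = 16.6999

16.70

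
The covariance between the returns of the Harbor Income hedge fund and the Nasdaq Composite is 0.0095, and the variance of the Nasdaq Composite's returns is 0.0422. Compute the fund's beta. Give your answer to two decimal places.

β = Cov(Rp, Rm) / Var(Rm) = 0.0095 / 0.0422 = 0.2251

0.23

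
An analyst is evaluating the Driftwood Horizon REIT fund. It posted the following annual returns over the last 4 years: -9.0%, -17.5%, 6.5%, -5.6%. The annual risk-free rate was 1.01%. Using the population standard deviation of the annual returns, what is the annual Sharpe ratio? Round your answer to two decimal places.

Mean return r̄ = -25.60 / 4 = -6.4000%
Population std dev = √[297.0200 / 4] = 8.6171%
Sharpe = (r̄ − rf) / σ = (-6.4000 − 1.01) / 8.6171 = -7.4100 / 8.6171 = -0.8599

-0.86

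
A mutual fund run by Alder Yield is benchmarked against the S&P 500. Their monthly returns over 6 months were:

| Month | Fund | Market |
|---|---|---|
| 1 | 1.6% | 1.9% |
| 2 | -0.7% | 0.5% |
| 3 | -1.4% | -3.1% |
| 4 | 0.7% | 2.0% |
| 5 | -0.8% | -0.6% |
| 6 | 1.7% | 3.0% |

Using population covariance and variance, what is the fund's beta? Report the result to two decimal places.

0.54

r̄p = 0.1833%,  r̄m = 0.6167%
Cov = Σ(rp − r̄p)(rm − r̄m) / 6 = 2.2219
Var(rm) = Σ(rm − r̄m)² / 6 = 4.0914
β = Cov / Var = 2.2219 / 4.0914 = 0.5431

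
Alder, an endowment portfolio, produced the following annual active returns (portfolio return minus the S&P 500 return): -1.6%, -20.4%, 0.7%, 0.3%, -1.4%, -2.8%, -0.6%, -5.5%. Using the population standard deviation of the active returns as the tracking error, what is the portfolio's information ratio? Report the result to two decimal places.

r̄ = (-1.6 − 20.4 + 0.7 + 0.3 − 1.4 − 2.8 − 0.6 − 5.5) / 8 = -3.9125%
Σ(r − r̄)² = (-1.6 − (-3.9125))² + (-20.4 − (-3.9125))² + … = 337.2488
σ = √[337.2488 / 8] = 6.4928%
IR = r̄ / tracking error = -3.9125 / 6.4928 = -0.6026

-0.60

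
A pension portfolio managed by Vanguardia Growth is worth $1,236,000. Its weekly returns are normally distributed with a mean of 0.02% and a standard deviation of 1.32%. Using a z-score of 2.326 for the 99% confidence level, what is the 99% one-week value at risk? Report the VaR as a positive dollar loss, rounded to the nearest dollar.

Return at the 99% tail: μ − z·σ = 0.02% − 2.326 × 1.32% = 0.02 − 3.07032 = -3.05032%
VaR = −(-3.05032%) × $1,236,000 = 3.05032% × $1,236,000 = $37,702

$37,702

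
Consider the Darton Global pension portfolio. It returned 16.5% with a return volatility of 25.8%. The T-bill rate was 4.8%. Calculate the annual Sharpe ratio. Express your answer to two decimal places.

Sharpe = (Rp − Rf) / σp = (16.5% − 4.8%) / 25.8% = 11.70% / 25.8% = 0.4535

0.45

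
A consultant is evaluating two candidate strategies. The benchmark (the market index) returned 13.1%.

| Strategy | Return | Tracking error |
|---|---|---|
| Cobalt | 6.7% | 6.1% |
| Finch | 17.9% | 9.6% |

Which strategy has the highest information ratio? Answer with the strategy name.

Finch

Cobalt: IR = (6.7% − 13.1%) / 6.1% = -1.049
Finch: IR = (17.9% − 13.1%) / 9.6% = 0.500
Highest: Finch (0.500).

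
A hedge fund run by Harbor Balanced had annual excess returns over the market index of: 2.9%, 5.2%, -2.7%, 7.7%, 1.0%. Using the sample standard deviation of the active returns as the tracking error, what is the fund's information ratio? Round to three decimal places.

r̄ = (2.9 + 5.2 − 2.7 + 7.7 + 1) / 5 = 2.8200%
Σ(r − r̄)² = 63.2680; sample σ = √(63.2680/4) = 3.9771%
IR = r̄ / tracking error = 2.8200 / 3.9771 = 0.7091

0.709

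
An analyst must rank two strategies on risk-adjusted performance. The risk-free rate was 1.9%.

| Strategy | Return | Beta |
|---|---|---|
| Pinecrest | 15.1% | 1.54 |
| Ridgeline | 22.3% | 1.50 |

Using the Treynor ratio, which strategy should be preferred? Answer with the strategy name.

Pinecrest: Treynor = (15.1% − 1.9%) / 1.54 = 8.571
Ridgeline: Treynor = (22.3% − 1.9%) / 1.50 = 13.600
Highest: Ridgeline (13.600).

Ridgeline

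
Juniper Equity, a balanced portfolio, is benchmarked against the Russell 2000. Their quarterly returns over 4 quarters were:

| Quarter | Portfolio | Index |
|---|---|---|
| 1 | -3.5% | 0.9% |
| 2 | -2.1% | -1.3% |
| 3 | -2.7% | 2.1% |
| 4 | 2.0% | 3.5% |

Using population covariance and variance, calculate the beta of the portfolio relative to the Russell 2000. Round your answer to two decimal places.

r̄p = -1.5750%,  r̄m = 1.3000%
Cov = Σ(rp − r̄p)(rm − r̄m) / 4 = 2.2750
Var(rm) = Σ(rm − r̄m)² / 4 = 3.1000
β = Cov / Var = 2.2750 / 3.1000 = 0.7339

0.73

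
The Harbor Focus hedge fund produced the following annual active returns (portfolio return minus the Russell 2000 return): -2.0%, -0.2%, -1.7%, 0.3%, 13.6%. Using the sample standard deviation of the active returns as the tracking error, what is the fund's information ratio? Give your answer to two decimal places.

0.31

r̄ = (-2 − 0.2 − 1.7 + 0.3 + 13.6) / 5 = 10.00 / 5 = 2.0000%
Σ(r − r̄)² = (-2 − 2.0000)² + (-0.2 − 2.0000)² + … = 171.9800
σ = √[171.9800 / 4] = 6.5571%
IR = r̄ / tracking error = 2.0000 / 6.5571 = 0.3050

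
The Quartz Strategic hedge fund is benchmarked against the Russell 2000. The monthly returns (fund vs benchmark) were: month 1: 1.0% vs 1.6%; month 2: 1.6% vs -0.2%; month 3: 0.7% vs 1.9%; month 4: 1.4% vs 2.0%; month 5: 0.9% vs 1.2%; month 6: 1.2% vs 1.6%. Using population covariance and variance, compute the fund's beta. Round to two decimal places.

r̄p = 1.1333%,  r̄m = 1.3500%
Cov = Σ(rp − r̄p)(rm − r̄m) / 6 = -0.1283
Var(rm) = Σ(rm − r̄m)² / 6 = 0.5458
β = Cov / Var = -0.1283 / 0.5458 = -0.2351

-0.24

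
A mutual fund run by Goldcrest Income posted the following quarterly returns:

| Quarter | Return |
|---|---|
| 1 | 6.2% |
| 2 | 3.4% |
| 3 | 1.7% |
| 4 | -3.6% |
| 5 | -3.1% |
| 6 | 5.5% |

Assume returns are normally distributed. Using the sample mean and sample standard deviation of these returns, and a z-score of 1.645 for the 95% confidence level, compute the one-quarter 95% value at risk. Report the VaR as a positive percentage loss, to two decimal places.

Mean return r̄ = 10.10 / 6 = 1.6833%
Σ(r − r̄)² = 88.7083; sample σ = √(88.7083/5) = 4.2121%
VaR = −(r̄ − z·σ) = −(1.6833 − 1.645 × 4.2121) = −(-5.2456) = 5.2456%

5.25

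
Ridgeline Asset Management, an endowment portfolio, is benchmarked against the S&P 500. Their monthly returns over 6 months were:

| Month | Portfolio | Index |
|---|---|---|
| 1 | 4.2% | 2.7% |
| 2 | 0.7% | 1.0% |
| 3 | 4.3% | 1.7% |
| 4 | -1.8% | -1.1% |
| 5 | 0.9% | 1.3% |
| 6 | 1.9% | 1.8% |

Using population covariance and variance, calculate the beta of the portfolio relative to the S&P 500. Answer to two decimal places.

r̄p = 1.7000%,  r̄m = 1.2333%
Cov = Σ(rp − r̄p)(rm − r̄m) / 6 = 2.2233
Var(rm) = Σ(rm − r̄m)² / 6 = 1.3656
β = Cov / Var = 2.2233 / 1.3656 = 1.6281

1.63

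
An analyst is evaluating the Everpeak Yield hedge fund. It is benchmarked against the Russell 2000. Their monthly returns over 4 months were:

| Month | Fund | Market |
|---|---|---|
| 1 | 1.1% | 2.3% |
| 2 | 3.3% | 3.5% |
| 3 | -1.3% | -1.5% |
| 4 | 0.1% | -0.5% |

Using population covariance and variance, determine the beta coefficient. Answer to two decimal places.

r̄p = 0.8000%,  r̄m = 0.9500%
Cov = Σ(rp − r̄p)(rm − r̄m) / 4 = 3.2350
Var(rm) = Σ(rm − r̄m)² / 4 = 4.1075
β = Cov / Var = 3.2350 / 4.1075 = 0.7876

0.79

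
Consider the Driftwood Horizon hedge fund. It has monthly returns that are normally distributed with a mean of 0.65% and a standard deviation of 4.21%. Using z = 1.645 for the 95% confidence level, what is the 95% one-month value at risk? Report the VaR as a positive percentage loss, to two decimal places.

6.28

VaR (as % loss) = −(μ − z·σ) = −(0.65% − 1.645 × 4.21%) = −(-6.27545%) = 6.27545%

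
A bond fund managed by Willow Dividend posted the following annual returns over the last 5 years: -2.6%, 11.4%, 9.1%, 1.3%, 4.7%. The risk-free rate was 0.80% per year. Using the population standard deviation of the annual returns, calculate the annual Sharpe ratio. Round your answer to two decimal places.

0.78

r̄ = (-2.6 + 11.4 + 9.1 + 1.3 + 4.7) / 5 = 4.7800%
Σ(r − r̄)² = 129.0680; population σ = √(129.0680/5) = 5.0807%
Sharpe = (r̄ − rf) / σ = (4.7800 − 0.8) / 5.0807 = 3.9800 / 5.0807 = 0.7834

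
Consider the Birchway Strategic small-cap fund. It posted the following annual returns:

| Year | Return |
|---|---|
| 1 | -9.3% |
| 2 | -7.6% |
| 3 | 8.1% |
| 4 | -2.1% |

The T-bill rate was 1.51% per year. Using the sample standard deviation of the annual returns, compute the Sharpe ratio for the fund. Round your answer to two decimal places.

-0.54

r̄ = (-9.3 − 7.6 + 8.1 − 2.1) / 4 = -2.7250%
Σ(r − r̄)² = 184.5675; sample σ = √(184.5675/3) = 7.8436%
Sharpe = (r̄ − rf) / σ = (-2.7250 − 1.51) / 7.8436 = -4.2350 / 7.8436 = -0.5399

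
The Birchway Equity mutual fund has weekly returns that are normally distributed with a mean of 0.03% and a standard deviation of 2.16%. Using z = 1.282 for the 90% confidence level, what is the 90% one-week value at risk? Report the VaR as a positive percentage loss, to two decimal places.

2.74

VaR (as % loss) = −(μ − z·σ) = −(0.03% − 1.282 × 2.16%) = −(-2.73912%) = 2.73912%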